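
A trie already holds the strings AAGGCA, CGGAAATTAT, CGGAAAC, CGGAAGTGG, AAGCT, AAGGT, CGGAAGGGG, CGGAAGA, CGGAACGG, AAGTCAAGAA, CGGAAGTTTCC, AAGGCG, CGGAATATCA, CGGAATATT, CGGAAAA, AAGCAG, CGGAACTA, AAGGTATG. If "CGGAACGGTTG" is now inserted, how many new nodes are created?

"CGGAACGG" is already a path in the trie; the remaining "TTG" must be added.
New nodes needed: |"CGGAACGGTTG"| − 8 = 11 − 8 = 3.

3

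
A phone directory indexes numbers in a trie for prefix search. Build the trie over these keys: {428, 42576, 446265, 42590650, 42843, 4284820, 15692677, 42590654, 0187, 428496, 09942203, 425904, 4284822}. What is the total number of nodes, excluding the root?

For each word, the new-node count is its length minus the longest prefix already in the trie:
  "428" → 3 new (4, 2, 8)
  "42576" → prefix "42" already present; 3 new (5, 7, 6)
  "446265" → prefix "4" already present; 5 new (4, 6, 2, 6, 5)
  "42590650" → prefix "425" already present; 5 new (9, 0, 6, 5, 0)
  "42843" → prefix "428" already present; 2 new (4, 3)
  "4284820" → prefix "4284" already present; 3 new (8, 2, 0)
  "15692677" → 8 new (1, 5, 6, 9, 2, 6, 7, 7)
  "42590654" → prefix "4259065" already present; 1 new (4)
  "0187" → 4 new (0, 1, 8, 7)
  "428496" → prefix "4284" already present; 2 new (9, 6)
  "09942203" → prefix "0" already present; 7 new (9, 9, 4, 2, 2, 0, 3)
  "425904" → prefix "42590" already present; 1 new (4)
  "4284822" → prefix "428482" already present; 1 new (2)
Total nodes = 3 + 3 + 5 + 5 + 2 + 3 + 8 + 1 + 4 + 2 + 7 + 1 + 1 = 45

45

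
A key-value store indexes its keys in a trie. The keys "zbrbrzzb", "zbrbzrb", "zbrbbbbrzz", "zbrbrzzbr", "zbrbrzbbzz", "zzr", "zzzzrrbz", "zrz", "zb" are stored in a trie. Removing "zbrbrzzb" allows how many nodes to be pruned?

Walk "zbrbrzzb" from the leaf back toward the root, removing each node that no remaining word uses.
Every node on "zbrbrzzb" is still needed (e.g. by "zbrbrzzbr"), so nothing is freed.
Nodes removed: 0

0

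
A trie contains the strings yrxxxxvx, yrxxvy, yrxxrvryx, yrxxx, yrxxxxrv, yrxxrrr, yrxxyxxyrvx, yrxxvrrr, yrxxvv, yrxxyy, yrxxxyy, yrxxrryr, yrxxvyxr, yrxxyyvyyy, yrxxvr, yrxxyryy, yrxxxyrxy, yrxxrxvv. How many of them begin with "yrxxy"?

Filter for entries beginning with "yrxxy":
Words under "yrxxy": yrxxyryy, yrxxyxxyrvx, yrxxyy, yrxxyyvyyy
Count: 4

4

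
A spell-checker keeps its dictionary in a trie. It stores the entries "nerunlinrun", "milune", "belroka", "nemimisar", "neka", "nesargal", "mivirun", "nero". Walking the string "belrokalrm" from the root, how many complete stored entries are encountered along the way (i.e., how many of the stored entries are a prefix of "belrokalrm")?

Check each prefix of "belrokalrm" against the stored set — each match is an end-marker on the path.
Prefixes of the query that are stored words: "belroka"
Count: 1

1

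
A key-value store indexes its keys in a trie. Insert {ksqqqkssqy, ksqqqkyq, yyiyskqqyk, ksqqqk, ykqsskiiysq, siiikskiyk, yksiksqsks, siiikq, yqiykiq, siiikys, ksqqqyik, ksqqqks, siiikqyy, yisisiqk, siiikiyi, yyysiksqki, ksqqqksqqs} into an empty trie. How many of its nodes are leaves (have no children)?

Leaves are exactly the stored words that no other stored word extends.
Those words: "ksqqqksqqs", "ksqqqkssqy", "ksqqqkyq", "ksqqqyik", "siiikiyi", "siiikqyy", "siiikskiyk", "siiikys", "yisisiqk", "ykqsskiiysq", "yksiksqsks", "yqiykiq", "yyiyskqqyk", "yyysiksqki"
Leaf count: 14

14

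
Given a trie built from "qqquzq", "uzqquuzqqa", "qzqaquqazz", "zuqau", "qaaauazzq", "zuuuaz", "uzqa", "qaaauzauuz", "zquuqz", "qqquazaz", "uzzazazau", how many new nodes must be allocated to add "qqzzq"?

3

The longest prefix of "qqzzq" already in the trie is "qq" (length 2).
So 5 − 2 = 3 new nodes.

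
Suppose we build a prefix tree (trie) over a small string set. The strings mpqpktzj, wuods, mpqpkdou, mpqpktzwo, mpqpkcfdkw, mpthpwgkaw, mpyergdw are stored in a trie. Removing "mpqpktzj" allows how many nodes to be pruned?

1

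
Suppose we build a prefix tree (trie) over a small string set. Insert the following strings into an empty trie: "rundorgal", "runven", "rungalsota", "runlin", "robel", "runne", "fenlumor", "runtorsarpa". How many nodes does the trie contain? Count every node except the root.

44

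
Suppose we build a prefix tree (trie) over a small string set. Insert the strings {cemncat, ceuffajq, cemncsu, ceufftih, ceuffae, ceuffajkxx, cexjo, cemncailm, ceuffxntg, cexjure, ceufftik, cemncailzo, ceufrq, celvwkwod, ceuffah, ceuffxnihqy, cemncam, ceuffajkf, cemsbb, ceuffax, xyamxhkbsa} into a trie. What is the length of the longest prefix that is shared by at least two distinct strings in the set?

8

Look for the deepest trie node that still has at least two words in its subtree.
e.g. "cemncailm" and "cemncailzo" share the prefix "cemncail" of length 8; no pair shares a longer one.
Longest shared-prefix length: 8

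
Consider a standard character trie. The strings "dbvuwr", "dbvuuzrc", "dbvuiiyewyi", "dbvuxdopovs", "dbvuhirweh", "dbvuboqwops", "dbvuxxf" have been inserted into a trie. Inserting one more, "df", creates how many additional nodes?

1

The longest prefix of "df" already in the trie is "d" (length 1).
New nodes needed: |"df"| − 1 = 2 − 1 = 1.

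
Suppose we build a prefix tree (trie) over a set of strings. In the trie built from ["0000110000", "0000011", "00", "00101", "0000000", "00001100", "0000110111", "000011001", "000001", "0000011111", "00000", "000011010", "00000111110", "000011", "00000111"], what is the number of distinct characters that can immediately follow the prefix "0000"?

The children of the "0000" node are the distinct next characters among strings starting with "0000".
Characters that immediately follow "0000" among the stored strings: {0, 1}.
That node has 2 child edges.

2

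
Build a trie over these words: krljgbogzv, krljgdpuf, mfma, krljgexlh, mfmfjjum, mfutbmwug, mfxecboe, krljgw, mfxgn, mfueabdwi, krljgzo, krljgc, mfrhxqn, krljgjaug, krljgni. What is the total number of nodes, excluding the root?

63

For each word, the new-node count is its length minus the longest prefix already in the trie:
  "krljgbogzv" → 10 new (k, r, l, j, g, b, o, g, z, v)
  "krljgdpuf" → prefix "krljg" already present; 4 new (d, p, u, f)
  "mfma" → 4 new (m, f, m, a)
  "krljgexlh" → prefix "krljg" already present; 4 new (e, x, l, h)
  "mfmfjjum" → prefix "mfm" already present; 5 new (f, j, j, u, m)
  "mfutbmwug" → prefix "mf" already present; 7 new (u, t, b, m, w, u, g)
  "mfxecboe" → prefix "mf" already present; 6 new (x, e, c, b, o, e)
  "krljgw" → prefix "krljg" already present; 1 new (w)
  "mfxgn" → prefix "mfx" already present; 2 new (g, n)
  "mfueabdwi" → prefix "mfu" already present; 6 new (e, a, b, d, w, i)
  "krljgzo" → prefix "krljg" already present; 2 new (z, o)
  "krljgc" → prefix "krljg" already present; 1 new (c)
  "mfrhxqn" → prefix "mf" already present; 5 new (r, h, x, q, n)
  "krljgjaug" → prefix "krljg" already present; 4 new (j, a, u, g)
  "krljgni" → prefix "krljg" already present; 2 new (n, i)
Total nodes = 10 + 4 + 4 + 4 + 5 + 7 + 6 + 1 + 2 + 6 + 2 + 1 + 5 + 4 + 2 = 63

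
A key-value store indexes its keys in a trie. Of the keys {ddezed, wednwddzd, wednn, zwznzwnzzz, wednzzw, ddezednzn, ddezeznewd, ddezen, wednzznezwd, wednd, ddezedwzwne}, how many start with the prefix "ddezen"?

1

Walk to "ddezen"; the words in its subtree are exactly those with that prefix.
Matches: "ddezen"
Count: 1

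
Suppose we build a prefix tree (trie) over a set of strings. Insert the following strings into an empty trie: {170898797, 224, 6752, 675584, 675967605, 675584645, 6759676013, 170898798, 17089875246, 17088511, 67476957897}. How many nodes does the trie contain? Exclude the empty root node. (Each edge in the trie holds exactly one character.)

48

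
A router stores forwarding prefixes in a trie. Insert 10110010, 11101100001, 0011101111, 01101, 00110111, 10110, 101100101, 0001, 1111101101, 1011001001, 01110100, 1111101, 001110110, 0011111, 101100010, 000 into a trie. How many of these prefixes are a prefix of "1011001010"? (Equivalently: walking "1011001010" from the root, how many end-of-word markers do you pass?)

3

Walk "1011001010" from the root; an end-of-word marker is hit whenever a stored word is a prefix of "1011001010".
Prefixes of the query that are stored words: "10110", "10110010", "101100101"
Count: 3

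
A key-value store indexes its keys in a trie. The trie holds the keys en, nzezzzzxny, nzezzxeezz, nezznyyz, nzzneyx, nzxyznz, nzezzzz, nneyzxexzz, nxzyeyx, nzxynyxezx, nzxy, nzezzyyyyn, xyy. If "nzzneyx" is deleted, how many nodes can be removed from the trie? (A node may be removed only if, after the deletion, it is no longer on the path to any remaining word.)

5

A node on "nzzneyx"'s path can go only if nothing else ends at it or branches off below it.
The suffix "zneyx" (5 nodes) is used only by "nzzneyx"; the node for "nz" still has the child "e", so pruning stops there.
Nodes removed: 5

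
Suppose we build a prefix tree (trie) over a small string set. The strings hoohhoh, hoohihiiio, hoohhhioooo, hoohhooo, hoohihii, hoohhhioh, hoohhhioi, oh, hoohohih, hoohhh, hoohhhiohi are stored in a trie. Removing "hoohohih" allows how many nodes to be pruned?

4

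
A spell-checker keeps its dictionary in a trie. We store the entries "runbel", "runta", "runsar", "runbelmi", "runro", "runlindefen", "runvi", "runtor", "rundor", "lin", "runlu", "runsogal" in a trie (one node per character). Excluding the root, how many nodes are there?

38

Trie structure (* marks end of a word):
(root)
├─ l
│  └─ i
│     └─ n *
└─ r
   └─ u
      └─ n
         ├─ b
         │  └─ e
         │     └─ l *
         │        └─ m
         │           └─ i *
         ├─ d
         │  └─ o
         │     └─ r *
         ├─ l
         │  ├─ i
         │  │  └─ n
         │  │     └─ d
         │  │        └─ e
         │  │           └─ f
         │  │              └─ e
         │  │                 └─ n *
         │  └─ u *
         ├─ r
         │  └─ o *
         ├─ s
         │  ├─ a
         │  │  └─ r *
         │  └─ o
         │     └─ g
         │        └─ a
         │           └─ l *
         ├─ t
         │  ├─ a *
         │  └─ o
         │     └─ r *
         └─ v
            └─ i *
Counting every labelled node above: 38.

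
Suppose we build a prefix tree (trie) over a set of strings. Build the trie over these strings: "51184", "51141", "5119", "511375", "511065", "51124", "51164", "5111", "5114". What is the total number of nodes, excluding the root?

19

Insert word by word; a character creates a node only if that edge doesn't already exist:
  "51184" → 5 new (5, 1, 1, 8, 4)
  "51141" → prefix "511" already present; 2 new (4, 1)
  "5119" → prefix "511" already present; 1 new (9)
  "511375" → prefix "511" already present; 3 new (3, 7, 5)
  "511065" → prefix "511" already present; 3 new (0, 6, 5)
  "51124" → prefix "511" already present; 2 new (2, 4)
  "51164" → prefix "511" already present; 2 new (6, 4)
  "5111" → prefix "511" already present; 1 new (1)
  "5114" → prefix "5114" already present; 0 new (none)
Total nodes = 5 + 2 + 1 + 3 + 3 + 2 + 2 + 1 + 0 = 19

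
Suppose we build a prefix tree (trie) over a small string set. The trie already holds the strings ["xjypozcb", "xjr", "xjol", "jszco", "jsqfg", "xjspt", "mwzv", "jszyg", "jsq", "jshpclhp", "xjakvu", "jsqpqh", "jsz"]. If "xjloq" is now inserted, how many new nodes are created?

The longest prefix of "xjloq" already in the trie is "xj" (length 2).
New nodes needed: |"xjloq"| − 2 = 5 − 2 = 3.

3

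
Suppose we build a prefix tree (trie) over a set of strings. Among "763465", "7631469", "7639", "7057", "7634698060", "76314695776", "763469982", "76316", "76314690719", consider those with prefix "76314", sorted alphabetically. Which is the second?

76314690719

DFS of the "76314" subtree visits, in order: "7631469", "76314690719", "76314695776"
The 2nd is 76314690719.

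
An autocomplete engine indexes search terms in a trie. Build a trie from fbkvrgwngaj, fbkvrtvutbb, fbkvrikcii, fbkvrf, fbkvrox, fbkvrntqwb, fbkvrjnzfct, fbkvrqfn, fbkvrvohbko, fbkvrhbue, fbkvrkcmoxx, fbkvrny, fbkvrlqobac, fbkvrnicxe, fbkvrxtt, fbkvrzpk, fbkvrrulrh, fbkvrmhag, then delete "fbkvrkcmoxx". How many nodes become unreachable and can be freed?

Walk "fbkvrkcmoxx" from the leaf back toward the root, removing each node that no remaining word uses.
The suffix "kcmoxx" (6 nodes) is used only by "fbkvrkcmoxx"; the node for "fbkvr" still has the child "g", so pruning stops there.
Nodes removed: 6

6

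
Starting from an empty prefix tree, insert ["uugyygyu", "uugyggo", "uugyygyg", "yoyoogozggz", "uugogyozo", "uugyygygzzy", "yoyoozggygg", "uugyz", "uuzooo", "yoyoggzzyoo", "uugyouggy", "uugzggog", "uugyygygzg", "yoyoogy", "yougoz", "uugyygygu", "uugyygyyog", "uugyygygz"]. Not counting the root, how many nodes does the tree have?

Count nodes per top-level branch (shared prefixes stored once):
  'u'-branch (uugogyozo, uugyggo, uugyouggy, uugyygyg, uugyygygu, uugyygygz, uugyygygzg, uugyygygzzy, uugyygyu, uugyygyyog, uugyz, uugzggog, uuzooo): 41 nodes
  'y'-branch (yougoz, yoyoggzzyoo, yoyoogozggz, yoyoogy, yoyoozggygg): 29 nodes
Sum: 70

70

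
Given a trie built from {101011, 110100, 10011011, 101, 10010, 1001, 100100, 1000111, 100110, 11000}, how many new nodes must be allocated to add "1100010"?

"11000" is already a path in the trie; the remaining "10" must be added.
Each of the 2 remaining characters creates one node.

2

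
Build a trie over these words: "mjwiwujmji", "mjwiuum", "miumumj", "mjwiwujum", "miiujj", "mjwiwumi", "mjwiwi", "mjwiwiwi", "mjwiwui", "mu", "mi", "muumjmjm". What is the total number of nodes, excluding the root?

38

Insert word by word; a character creates a node only if that edge doesn't already exist:
  "mjwiwujmji" → 10 new (m, j, w, i, w, u, j, m, j, i)
  "mjwiuum" → prefix "mjwi" already present; 3 new (u, u, m)
  "miumumj" → prefix "m" already present; 6 new (i, u, m, u, m, j)
  "mjwiwujum" → prefix "mjwiwuj" already present; 2 new (u, m)
  "miiujj" → prefix "mi" already present; 4 new (i, u, j, j)
  "mjwiwumi" → prefix "mjwiwu" already present; 2 new (m, i)
  "mjwiwi" → prefix "mjwiw" already present; 1 new (i)
  "mjwiwiwi" → prefix "mjwiwi" already present; 2 new (w, i)
  "mjwiwui" → prefix "mjwiwu" already present; 1 new (i)
  "mu" → prefix "m" already present; 1 new (u)
  "mi" → prefix "mi" already present; 0 new (none)
  "muumjmjm" → prefix "mu" already present; 6 new (u, m, j, m, j, m)
Total nodes = 10 + 3 + 6 + 2 + 4 + 2 + 1 + 2 + 1 + 1 + 0 + 6 = 38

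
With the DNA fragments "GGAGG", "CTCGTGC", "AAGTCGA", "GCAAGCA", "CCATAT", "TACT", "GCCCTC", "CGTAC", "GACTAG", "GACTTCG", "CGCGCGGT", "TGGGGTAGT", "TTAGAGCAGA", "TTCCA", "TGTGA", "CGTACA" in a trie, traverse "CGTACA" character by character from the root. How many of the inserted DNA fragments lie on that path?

2

Check each prefix of "CGTACA" against the stored set — each match is an end-marker on the path.
Prefixes of the query that are stored words: "CGTAC", "CGTACA"
Count: 2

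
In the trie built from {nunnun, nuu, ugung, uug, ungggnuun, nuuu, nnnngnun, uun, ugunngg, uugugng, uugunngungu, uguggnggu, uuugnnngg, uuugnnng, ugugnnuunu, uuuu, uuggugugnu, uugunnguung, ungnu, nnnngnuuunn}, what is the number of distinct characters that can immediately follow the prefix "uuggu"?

1

Walk "uuggu" from the root, arriving at one node.
Distinct next characters after "uuggu": g.
That node has 1 child edge.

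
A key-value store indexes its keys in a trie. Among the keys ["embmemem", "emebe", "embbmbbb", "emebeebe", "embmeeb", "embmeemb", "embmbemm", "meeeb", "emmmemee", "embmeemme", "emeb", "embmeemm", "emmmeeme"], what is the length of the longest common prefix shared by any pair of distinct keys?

8

Equivalently: take the maximum, over all pairs, of their longest common prefix length.
"embmeemm" and "embmeemme" agree on "embmeemm" (8 characters) before diverging; nothing deeper is shared.
Longest shared-prefix length: 8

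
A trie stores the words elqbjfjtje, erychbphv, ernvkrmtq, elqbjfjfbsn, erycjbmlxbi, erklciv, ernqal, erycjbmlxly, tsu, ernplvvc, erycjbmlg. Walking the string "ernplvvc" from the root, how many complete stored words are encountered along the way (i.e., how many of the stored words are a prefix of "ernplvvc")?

1

Walk "ernplvvc" from the root; an end-of-word marker is hit whenever a stored word is a prefix of "ernplvvc".
Prefixes of the query that are stored words: "ernplvvc"
Count: 1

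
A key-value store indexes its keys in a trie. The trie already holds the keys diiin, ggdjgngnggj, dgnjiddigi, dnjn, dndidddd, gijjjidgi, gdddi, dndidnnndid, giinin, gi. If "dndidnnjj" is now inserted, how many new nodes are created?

2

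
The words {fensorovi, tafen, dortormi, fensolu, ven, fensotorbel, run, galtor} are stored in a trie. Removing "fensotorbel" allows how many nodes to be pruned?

6

Walk "fensotorbel" from the leaf back toward the root, removing each node that no remaining word uses.
The suffix "torbel" (6 nodes) is used only by "fensotorbel"; the node for "fenso" still has the child "r", so pruning stops there.
Nodes removed: 6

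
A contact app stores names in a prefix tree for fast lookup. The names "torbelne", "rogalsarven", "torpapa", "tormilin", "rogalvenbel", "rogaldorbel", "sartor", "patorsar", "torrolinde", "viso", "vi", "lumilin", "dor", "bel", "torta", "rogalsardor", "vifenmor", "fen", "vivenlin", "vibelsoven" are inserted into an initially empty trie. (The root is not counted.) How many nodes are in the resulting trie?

Count nodes per top-level branch (shared prefixes stored once):
  'b'-branch (bel): 3 nodes
  'd'-branch (dor): 3 nodes
  'f'-branch (fen): 3 nodes
  'l'-branch (lumilin): 7 nodes
  'p'-branch (patorsar): 8 nodes
  'r'-branch (rogaldorbel, rogalsardor, rogalsarven, rogalvenbel): 26 nodes
  's'-branch (sartor): 6 nodes
  't'-branch (torbelne, tormilin, torpapa, torrolinde, torta): 26 nodes
  'v'-branch (vi, vibelsoven, vifenmor, viso, vivenlin): 24 nodes
Sum: 106

106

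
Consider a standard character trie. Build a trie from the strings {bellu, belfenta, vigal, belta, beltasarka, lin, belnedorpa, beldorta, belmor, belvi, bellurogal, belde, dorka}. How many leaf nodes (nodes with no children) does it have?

A leaf is a node with no children — equivalently, the end of a word that is not a proper prefix of any other stored word.
Those words: "belde", "beldorta", "belfenta", "bellurogal", "belmor", "belnedorpa", "beltasarka", "belvi", "dorka", "lin", "vigal"
Leaf count: 11

11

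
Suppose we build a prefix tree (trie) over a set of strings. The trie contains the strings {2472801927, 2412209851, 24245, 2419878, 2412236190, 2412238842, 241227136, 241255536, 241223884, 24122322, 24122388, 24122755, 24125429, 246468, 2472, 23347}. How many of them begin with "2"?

Traverse to the node for "2", then collect every word in that subtree.
Words under "2": 23347, 2412209851, 24122322, 2412236190, 24122388, 241223884, 2412238842, 241227136, 24122755, 24125429, 241255536, 2419878, 24245, 246468, 2472, 2472801927
Count: 16

16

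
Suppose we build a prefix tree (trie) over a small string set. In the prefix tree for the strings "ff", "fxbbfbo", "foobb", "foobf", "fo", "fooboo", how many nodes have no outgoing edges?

A leaf is a node with no children — equivalently, the end of a word that is not a proper prefix of any other stored word.
Those words: "ff", "foobb", "foobf", "fooboo", "fxbbfbo"
Leaf count: 5

5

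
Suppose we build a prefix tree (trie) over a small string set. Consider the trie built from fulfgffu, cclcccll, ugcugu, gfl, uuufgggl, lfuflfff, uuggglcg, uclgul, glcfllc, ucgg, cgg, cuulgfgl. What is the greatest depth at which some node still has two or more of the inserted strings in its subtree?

2

Equivalently: take the maximum, over all pairs, of their longest common prefix length.
e.g. "ucgg" and "uclgul" share the prefix "uc" of length 2; no pair shares a longer one.
Longest shared-prefix length: 2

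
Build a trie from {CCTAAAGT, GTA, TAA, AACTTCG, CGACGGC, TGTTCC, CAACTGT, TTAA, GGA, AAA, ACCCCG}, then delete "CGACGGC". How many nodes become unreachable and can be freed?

6

Walk "CGACGGC" from the leaf back toward the root, removing each node that no remaining word uses.
The suffix "GACGGC" (6 nodes) is used only by "CGACGGC"; the node for "C" still has the child "C", so pruning stops there.
Nodes removed: 6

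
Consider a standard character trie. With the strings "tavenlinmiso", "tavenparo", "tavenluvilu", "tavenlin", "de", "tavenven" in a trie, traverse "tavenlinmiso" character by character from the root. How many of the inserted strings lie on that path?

2

Walk "tavenlinmiso" from the root; an end-of-word marker is hit whenever a stored word is a prefix of "tavenlinmiso".
Prefixes of the query that are stored words: "tavenlin", "tavenlinmiso"
Count: 2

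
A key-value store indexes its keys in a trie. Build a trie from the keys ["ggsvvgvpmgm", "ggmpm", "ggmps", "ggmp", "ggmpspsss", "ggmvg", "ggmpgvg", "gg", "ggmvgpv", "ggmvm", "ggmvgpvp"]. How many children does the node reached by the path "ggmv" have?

Follow the path "ggmv" to its node, then look at its outgoing edges.
Characters that immediately follow "ggmv" among the stored strings: {g, m}.
That node has 2 child edges.

2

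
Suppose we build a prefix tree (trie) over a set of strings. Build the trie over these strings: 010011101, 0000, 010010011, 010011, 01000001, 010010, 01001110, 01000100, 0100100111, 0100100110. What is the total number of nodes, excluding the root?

25

Count nodes per top-level branch (shared prefixes stored once):
  '0'-branch (0000, 01000001, 01000100, 010010, 010010011, 0100100110, 0100100111, 010011, 01001110, 010011101): 25 nodes
Sum: 25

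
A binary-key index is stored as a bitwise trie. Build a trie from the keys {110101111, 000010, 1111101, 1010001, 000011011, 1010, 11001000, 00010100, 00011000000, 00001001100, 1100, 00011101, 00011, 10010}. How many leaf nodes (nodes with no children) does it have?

Leaves are exactly the stored words that no other stored word extends.
Those words: "00001001100", "000011011", "00010100", "00011000000", "00011101", "10010", "1010001", "11001000", "110101111", "1111101"
Leaf count: 10

10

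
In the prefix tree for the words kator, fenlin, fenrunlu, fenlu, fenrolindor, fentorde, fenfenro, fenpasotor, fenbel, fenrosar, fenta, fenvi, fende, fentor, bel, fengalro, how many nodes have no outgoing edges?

Leaves are exactly the stored words that no other stored word extends.
Those words: "bel", "fenbel", "fende", "fenfenro", "fengalro", "fenlin", "fenlu", "fenpasotor", "fenrolindor", "fenrosar", "fenrunlu", "fenta", "fentorde", "fenvi", "kator"
Leaf count: 15

15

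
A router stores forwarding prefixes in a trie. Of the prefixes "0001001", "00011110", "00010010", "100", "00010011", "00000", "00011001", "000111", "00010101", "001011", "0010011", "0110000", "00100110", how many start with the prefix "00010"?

4

Walk to "00010"; the words in its subtree are exactly those with that prefix.
Words under "00010": 0001001, 00010010, 00010011, 00010101
Count: 4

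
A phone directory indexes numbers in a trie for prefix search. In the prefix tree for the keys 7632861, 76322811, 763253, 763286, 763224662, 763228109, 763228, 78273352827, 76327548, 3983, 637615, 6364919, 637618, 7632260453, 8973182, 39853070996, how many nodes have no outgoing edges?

14

Leaves are exactly the stored words that no other stored word extends.
Those words: "3983", "39853070996", "6364919", "637615", "637618", "763224662", "7632260453", "763228109", "76322811", "763253", "76327548", "7632861", "78273352827", "8973182"
Leaf count: 14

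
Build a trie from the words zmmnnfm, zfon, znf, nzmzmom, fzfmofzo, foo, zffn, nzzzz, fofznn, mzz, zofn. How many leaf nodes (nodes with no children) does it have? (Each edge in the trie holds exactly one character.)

Leaves are exactly the stored words that no other stored word extends.
Those words: "fofznn", "foo", "fzfmofzo", "mzz", "nzmzmom", "nzzzz", "zffn", "zfon", "zmmnnfm", "znf", "zofn"
Leaf count: 11

11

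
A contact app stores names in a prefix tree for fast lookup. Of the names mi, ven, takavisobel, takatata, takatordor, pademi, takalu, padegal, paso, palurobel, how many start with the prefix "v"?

Walk to "v"; the words in its subtree are exactly those with that prefix.
Words under "v": ven
Count: 1

1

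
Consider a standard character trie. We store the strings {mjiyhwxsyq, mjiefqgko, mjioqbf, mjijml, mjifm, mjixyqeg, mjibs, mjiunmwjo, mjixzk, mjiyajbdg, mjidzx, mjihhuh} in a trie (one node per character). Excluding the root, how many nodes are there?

52

Insert word by word; a character creates a node only if that edge doesn't already exist:
  "mjiyhwxsyq" → 10 new (m, j, i, y, h, w, x, s, y, q)
  "mjiefqgko" → prefix "mji" already present; 6 new (e, f, q, g, k, o)
  "mjioqbf" → prefix "mji" already present; 4 new (o, q, b, f)
  "mjijml" → prefix "mji" already present; 3 new (j, m, l)
  "mjifm" → prefix "mji" already present; 2 new (f, m)
  "mjixyqeg" → prefix "mji" already present; 5 new (x, y, q, e, g)
  "mjibs" → prefix "mji" already present; 2 new (b, s)
  "mjiunmwjo" → prefix "mji" already present; 6 new (u, n, m, w, j, o)
  "mjixzk" → prefix "mjix" already present; 2 new (z, k)
  "mjiyajbdg" → prefix "mjiy" already present; 5 new (a, j, b, d, g)
  "mjidzx" → prefix "mji" already present; 3 new (d, z, x)
  "mjihhuh" → prefix "mji" already present; 4 new (h, h, u, h)
Total nodes = 10 + 6 + 4 + 3 + 2 + 5 + 2 + 6 + 2 + 5 + 3 + 4 = 52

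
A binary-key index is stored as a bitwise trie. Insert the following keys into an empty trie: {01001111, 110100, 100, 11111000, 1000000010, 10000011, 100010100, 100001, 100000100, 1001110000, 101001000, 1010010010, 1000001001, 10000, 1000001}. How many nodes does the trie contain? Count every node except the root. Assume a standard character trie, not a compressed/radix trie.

56

For each word, the new-node count is its length minus the longest prefix already in the trie:
  "01001111" → 8 new (0, 1, 0, 0, 1, 1, 1, 1)
  "110100" → 6 new (1, 1, 0, 1, 0, 0)
  "100" → prefix "1" already present; 2 new (0, 0)
  "11111000" → prefix "11" already present; 6 new (1, 1, 1, 0, 0, 0)
  "1000000010" → prefix "100" already present; 7 new (0, 0, 0, 0, 0, 1, 0)
  "10000011" → prefix "100000" already present; 2 new (1, 1)
  "100010100" → prefix "1000" already present; 5 new (1, 0, 1, 0, 0)
  "100001" → prefix "10000" already present; 1 new (1)
  "100000100" → prefix "1000001" already present; 2 new (0, 0)
  "1001110000" → prefix "100" already present; 7 new (1, 1, 1, 0, 0, 0, 0)
  "101001000" → prefix "10" already present; 7 new (1, 0, 0, 1, 0, 0, 0)
  "1010010010" → prefix "10100100" already present; 2 new (1, 0)
  "1000001001" → prefix "100000100" already present; 1 new (1)
  "10000" → prefix "10000" already present; 0 new (none)
  "1000001" → prefix "1000001" already present; 0 new (none)
Total nodes = 8 + 6 + 2 + 6 + 7 + 2 + 5 + 1 + 2 + 7 + 7 + 2 + 1 + 0 + 0 = 56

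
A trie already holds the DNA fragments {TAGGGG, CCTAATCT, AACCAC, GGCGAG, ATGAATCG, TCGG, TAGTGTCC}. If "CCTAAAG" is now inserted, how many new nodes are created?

"CCTAA" is already a path in the trie; the remaining "AG" must be added.
Each of the 2 remaining characters creates one node.

2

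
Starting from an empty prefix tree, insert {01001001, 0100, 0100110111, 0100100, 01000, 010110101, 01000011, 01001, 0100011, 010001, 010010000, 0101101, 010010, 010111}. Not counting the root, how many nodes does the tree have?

28

Trace insertions, counting only characters that open a new branch:
  "01001001" → 8 new (0, 1, 0, 0, 1, 0, 0, 1)
  "0100" → prefix "0100" already present; 0 new (none)
  "0100110111" → prefix "01001" already present; 5 new (1, 0, 1, 1, 1)
  "0100100" → prefix "0100100" already present; 0 new (none)
  "01000" → prefix "0100" already present; 1 new (0)
  "010110101" → prefix "010" already present; 6 new (1, 1, 0, 1, 0, 1)
  "01000011" → prefix "01000" already present; 3 new (0, 1, 1)
  "01001" → prefix "01001" already present; 0 new (none)
  "0100011" → prefix "01000" already present; 2 new (1, 1)
  "010001" → prefix "010001" already present; 0 new (none)
  "010010000" → prefix "0100100" already present; 2 new (0, 0)
  "0101101" → prefix "0101101" already present; 0 new (none)
  "010010" → prefix "010010" already present; 0 new (none)
  "010111" → prefix "01011" already present; 1 new (1)
Total nodes = 8 + 0 + 5 + 0 + 1 + 6 + 3 + 0 + 2 + 0 + 2 + 0 + 0 + 1 = 28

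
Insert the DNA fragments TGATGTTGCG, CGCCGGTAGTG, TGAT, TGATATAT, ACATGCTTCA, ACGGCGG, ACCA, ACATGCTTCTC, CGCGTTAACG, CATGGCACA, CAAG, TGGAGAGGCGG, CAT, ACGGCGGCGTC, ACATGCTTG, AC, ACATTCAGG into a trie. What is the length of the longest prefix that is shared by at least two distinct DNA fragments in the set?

9

Look for the deepest trie node that still has at least two words in its subtree.
"ACATGCTTCA" and "ACATGCTTCTC" agree on "ACATGCTTC" (9 characters) before diverging; nothing deeper is shared.
Longest shared-prefix length: 9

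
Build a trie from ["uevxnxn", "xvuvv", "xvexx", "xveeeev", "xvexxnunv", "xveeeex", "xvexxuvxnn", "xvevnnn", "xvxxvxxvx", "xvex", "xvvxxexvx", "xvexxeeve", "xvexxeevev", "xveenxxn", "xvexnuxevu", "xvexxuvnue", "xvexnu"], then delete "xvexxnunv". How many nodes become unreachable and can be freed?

4

A node on "xvexxnunv"'s path can go only if nothing else ends at it or branches off below it.
The suffix "nunv" (4 nodes) is used only by "xvexxnunv"; the node for "xvexx" still has the child "u", so pruning stops there.
Nodes removed: 4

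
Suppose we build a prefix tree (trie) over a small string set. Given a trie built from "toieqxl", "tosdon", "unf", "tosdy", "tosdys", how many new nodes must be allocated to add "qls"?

3

Nothing in the trie begins with "q"; the whole of "qls" is new.
3 − 0 = 3 new nodes.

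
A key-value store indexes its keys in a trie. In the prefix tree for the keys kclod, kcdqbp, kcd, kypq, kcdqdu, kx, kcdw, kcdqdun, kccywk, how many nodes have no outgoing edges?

7

A leaf is a node with no children — equivalently, the end of a word that is not a proper prefix of any other stored word.
Those words: "kccywk", "kcdqbp", "kcdqdun", "kcdw", "kclod", "kx", "kypq"
Leaf count: 7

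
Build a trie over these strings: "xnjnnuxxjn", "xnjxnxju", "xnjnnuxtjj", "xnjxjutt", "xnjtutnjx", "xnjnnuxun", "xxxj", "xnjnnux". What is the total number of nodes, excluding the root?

33

Trie structure (* marks end of a word):
(root)
└─ x
   ├─ n
   │  └─ j
   │     ├─ n
   │     │  └─ n
   │     │     └─ u
   │     │        └─ x *
   │     │           ├─ t
   │     │           │  └─ j
   │     │           │     └─ j *
   │     │           ├─ u
   │     │           │  └─ n *
   │     │           └─ x
   │     │              └─ j
   │     │                 └─ n *
   │     ├─ t
   │     │  └─ u
   │     │     └─ t
   │     │        └─ n
   │     │           └─ j
   │     │              └─ x *
   │     └─ x
   │        ├─ j
   │        │  └─ u
   │        │     └─ t
   │        │        └─ t *
   │        └─ n
   │           └─ x
   │              └─ j
   │                 └─ u *
   └─ x
      └─ x
         └─ j *
Counting every labelled node above: 33.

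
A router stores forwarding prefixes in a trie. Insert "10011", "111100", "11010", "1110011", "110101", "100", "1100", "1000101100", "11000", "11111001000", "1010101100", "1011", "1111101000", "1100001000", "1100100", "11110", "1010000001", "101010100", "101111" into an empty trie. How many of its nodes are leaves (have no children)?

13

A leaf is a node with no children — equivalently, the end of a word that is not a proper prefix of any other stored word.
Those words: "1000101100", "10011", "1010000001", "101010100", "1010101100", "101111", "1100001000", "1100100", "110101", "1110011", "111100", "11111001000", "1111101000"
Leaf count: 13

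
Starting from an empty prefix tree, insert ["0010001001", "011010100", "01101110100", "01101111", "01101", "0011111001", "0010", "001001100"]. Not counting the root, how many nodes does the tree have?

For each word, the new-node count is its length minus the longest prefix already in the trie:
  "0010001001" → 10 new (0, 0, 1, 0, 0, 0, 1, 0, 0, 1)
  "011010100" → prefix "0" already present; 8 new (1, 1, 0, 1, 0, 1, 0, 0)
  "01101110100" → prefix "01101" already present; 6 new (1, 1, 0, 1, 0, 0)
  "01101111" → prefix "0110111" already present; 1 new (1)
  "01101" → prefix "01101" already present; 0 new (none)
  "0011111001" → prefix "001" already present; 7 new (1, 1, 1, 1, 0, 0, 1)
  "0010" → prefix "0010" already present; 0 new (none)
  "001001100" → prefix "00100" already present; 4 new (1, 1, 0, 0)
Total nodes = 10 + 8 + 6 + 1 + 0 + 7 + 0 + 4 = 36

36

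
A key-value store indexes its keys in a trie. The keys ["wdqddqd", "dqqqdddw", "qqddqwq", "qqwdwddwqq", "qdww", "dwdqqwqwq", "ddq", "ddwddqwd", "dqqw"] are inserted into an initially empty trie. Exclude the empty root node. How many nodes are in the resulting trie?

Trace insertions, counting only characters that open a new branch:
  "wdqddqd" → 7 new (w, d, q, d, d, q, d)
  "dqqqdddw" → 8 new (d, q, q, q, d, d, d, w)
  "qqddqwq" → 7 new (q, q, d, d, q, w, q)
  "qqwdwddwqq" → prefix "qq" already present; 8 new (w, d, w, d, d, w, q, q)
  "qdww" → prefix "q" already present; 3 new (d, w, w)
  "dwdqqwqwq" → prefix "d" already present; 8 new (w, d, q, q, w, q, w, q)
  "ddq" → prefix "d" already present; 2 new (d, q)
  "ddwddqwd" → prefix "dd" already present; 6 new (w, d, d, q, w, d)
  "dqqw" → prefix "dqq" already present; 1 new (w)
Total nodes = 7 + 8 + 7 + 8 + 3 + 8 + 2 + 6 + 1 = 50

50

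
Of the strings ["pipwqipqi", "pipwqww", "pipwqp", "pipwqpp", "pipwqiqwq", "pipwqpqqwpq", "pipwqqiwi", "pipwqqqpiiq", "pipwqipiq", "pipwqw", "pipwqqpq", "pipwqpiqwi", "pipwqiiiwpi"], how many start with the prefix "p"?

13

Walk to "p"; the words in its subtree are exactly those with that prefix.
Matches: "pipwqiiiwpi", "pipwqipiq", "pipwqipqi", "pipwqiqwq", "pipwqp", "pipwqpiqwi", "pipwqpp", "pipwqpqqwpq", "pipwqqiwi", "pipwqqpq", "pipwqqqpiiq", "pipwqw", "pipwqww"
Count: 13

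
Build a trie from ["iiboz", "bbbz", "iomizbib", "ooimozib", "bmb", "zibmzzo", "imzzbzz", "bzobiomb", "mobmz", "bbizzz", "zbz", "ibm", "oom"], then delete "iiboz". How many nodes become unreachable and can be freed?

Walk "iiboz" from the leaf back toward the root, removing each node that no remaining word uses.
The suffix "iboz" (4 nodes) is used only by "iiboz"; the node for "i" still has the child "o", so pruning stops there.
Nodes removed: 4

4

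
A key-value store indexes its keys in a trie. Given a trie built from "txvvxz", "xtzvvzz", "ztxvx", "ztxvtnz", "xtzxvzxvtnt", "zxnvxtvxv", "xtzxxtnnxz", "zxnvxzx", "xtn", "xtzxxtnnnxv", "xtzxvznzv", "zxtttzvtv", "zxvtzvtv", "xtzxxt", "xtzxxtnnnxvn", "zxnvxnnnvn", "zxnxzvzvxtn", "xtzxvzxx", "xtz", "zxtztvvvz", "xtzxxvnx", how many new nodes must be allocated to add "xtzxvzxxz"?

1

The longest prefix of "xtzxvzxxz" already in the trie is "xtzxvzxx" (length 8).
New nodes needed: |"xtzxvzxxz"| − 8 = 9 − 8 = 1.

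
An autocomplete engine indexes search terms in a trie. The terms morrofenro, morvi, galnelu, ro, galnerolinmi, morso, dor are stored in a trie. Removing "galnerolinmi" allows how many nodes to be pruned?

7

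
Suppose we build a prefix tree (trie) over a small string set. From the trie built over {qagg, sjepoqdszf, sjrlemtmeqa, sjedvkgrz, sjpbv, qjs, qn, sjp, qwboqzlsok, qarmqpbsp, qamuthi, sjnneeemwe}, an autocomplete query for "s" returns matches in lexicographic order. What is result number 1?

Filter for "s…" and sort: "sjedvkgrz", "sjepoqdszf", "sjnneeemwe", "sjp", "sjpbv", "sjrlemtmeqa"
Position 1: sjedvkgrz

sjedvkgrz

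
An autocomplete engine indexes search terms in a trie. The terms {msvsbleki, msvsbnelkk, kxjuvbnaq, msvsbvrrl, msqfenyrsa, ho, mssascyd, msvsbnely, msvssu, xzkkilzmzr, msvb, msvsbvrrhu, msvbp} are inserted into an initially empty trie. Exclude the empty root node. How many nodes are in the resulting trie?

Count nodes per top-level branch (shared prefixes stored once):
  'h'-branch (ho): 2 nodes
  'k'-branch (kxjuvbnaq): 9 nodes
  'm'-branch (msqfenyrsa, mssascyd, msvb, msvbp, msvsbleki, msvsbnelkk, msvsbnely, msvsbvrrhu, msvsbvrrl, msvssu): 39 nodes
  'x'-branch (xzkkilzmzr): 10 nodes
Sum: 60

60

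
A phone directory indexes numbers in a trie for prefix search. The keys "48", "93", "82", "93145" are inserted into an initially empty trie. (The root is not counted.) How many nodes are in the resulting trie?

9

Insert word by word; a character creates a node only if that edge doesn't already exist:
  "48" → 2 new (4, 8)
  "93" → 2 new (9, 3)
  "82" → 2 new (8, 2)
  "93145" → prefix "93" already present; 3 new (1, 4, 5)
Total nodes = 2 + 2 + 2 + 3 = 9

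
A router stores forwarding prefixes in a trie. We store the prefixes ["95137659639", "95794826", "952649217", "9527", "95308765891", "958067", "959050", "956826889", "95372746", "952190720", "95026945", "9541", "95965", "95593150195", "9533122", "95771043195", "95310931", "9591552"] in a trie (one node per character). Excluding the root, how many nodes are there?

100

For each word, the new-node count is its length minus the longest prefix already in the trie:
  "95137659639" → 11 new (9, 5, 1, 3, 7, 6, 5, 9, 6, 3, 9)
  "95794826" → prefix "95" already present; 6 new (7, 9, 4, 8, 2, 6)
  "952649217" → prefix "95" already present; 7 new (2, 6, 4, 9, 2, 1, 7)
  "9527" → prefix "952" already present; 1 new (7)
  "95308765891" → prefix "95" already present; 9 new (3, 0, 8, 7, 6, 5, 8, 9, 1)
  "958067" → prefix "95" already present; 4 new (8, 0, 6, 7)
  "959050" → prefix "95" already present; 4 new (9, 0, 5, 0)
  "956826889" → prefix "95" already present; 7 new (6, 8, 2, 6, 8, 8, 9)
  "95372746" → prefix "953" already present; 5 new (7, 2, 7, 4, 6)
  "952190720" → prefix "952" already present; 6 new (1, 9, 0, 7, 2, 0)
  "95026945" → prefix "95" already present; 6 new (0, 2, 6, 9, 4, 5)
  "9541" → prefix "95" already present; 2 new (4, 1)
  "95965" → prefix "959" already present; 2 new (6, 5)
  "95593150195" → prefix "95" already present; 9 new (5, 9, 3, 1, 5, 0, 1, 9, 5)
  "9533122" → prefix "953" already present; 4 new (3, 1, 2, 2)
  "95771043195" → prefix "957" already present; 8 new (7, 1, 0, 4, 3, 1, 9, 5)
  "95310931" → prefix "953" already present; 5 new (1, 0, 9, 3, 1)
  "9591552" → prefix "959" already present; 4 new (1, 5, 5, 2)
Total nodes = 11 + 6 + 7 + 1 + 9 + 4 + 4 + 7 + 5 + 6 + 6 + 2 + 2 + 9 + 4 + 8 + 5 + 4 = 100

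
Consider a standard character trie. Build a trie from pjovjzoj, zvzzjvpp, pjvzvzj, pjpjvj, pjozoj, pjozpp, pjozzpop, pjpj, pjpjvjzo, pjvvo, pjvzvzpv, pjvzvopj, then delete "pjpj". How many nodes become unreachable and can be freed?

After clearing the end-marker at "pjpj", prune upward until reaching a node still needed by another word.
Every node on "pjpj" is still needed (e.g. by "pjpjvj"), so nothing is freed.
Nodes removed: 0

0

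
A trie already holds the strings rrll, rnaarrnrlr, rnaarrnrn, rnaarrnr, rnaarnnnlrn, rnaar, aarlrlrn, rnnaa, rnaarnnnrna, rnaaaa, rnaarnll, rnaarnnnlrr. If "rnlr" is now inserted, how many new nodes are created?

"rn" is already a path in the trie; the remaining "lr" must be added.
New nodes needed: |"rnlr"| − 2 = 4 − 2 = 2.

2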